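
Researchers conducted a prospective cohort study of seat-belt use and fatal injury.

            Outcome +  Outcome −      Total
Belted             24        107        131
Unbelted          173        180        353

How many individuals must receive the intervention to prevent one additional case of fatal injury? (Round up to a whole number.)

Risk in treated group = 24/131 = 0.18321; risk in control = 173/353 = 0.49008.
Absolute risk reduction = 0.49008 − 0.18321 = 0.30688
NNT = 1 / ARR = 1 / 0.30688 = 3.259 → round up → 4

4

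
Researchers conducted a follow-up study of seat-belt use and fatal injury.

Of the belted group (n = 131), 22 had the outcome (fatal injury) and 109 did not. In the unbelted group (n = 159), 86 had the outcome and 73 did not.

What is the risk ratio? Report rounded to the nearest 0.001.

0.310

From the description: a = 22, b = 109, c = 86, d = 73.
Risk in exposed = 22/131 = 0.16794; risk in unexposed = 86/159 = 0.54088.
RR = 0.16794 / 0.54088 = 0.31049
The risk is 69% lower among the exposed than among the unexposed.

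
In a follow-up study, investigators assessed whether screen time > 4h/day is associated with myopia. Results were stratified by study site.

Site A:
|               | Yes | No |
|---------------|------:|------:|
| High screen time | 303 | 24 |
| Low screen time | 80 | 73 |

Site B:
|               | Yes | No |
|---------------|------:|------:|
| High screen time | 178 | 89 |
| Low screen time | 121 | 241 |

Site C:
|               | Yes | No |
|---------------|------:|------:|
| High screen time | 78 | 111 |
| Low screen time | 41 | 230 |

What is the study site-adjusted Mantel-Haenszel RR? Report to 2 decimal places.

RR_MH = Σ(aᵢ·n₀ᵢ/nᵢ) / Σ(cᵢ·n₁ᵢ/nᵢ), with n₁ᵢ = aᵢ+bᵢ (exposed), n₀ᵢ = cᵢ+dᵢ (unexposed), nᵢ = n₁ᵢ+n₀ᵢ.
Stratum 1 (Site A): n₁ = 327, n₀ = 153, n = 480; a·n₀/n = 303·153/480 = 96.5812; c·n₁/n = 80·327/480 = 54.5000
Stratum 2 (Site B): n₁ = 267, n₀ = 362, n = 629; a·n₀/n = 178·362/629 = 102.4420; c·n₁/n = 121·267/629 = 51.3625
Stratum 3 (Site C): n₁ = 189, n₀ = 271, n = 460; a·n₀/n = 78·271/460 = 45.9522; c·n₁/n = 41·189/460 = 16.8457
RR_MH = (96.5812 + 102.4420 + 45.9522) / (54.5000 + 51.3625 + 16.8457) = 244.9754 / 122.7081 = 1.99641

2.00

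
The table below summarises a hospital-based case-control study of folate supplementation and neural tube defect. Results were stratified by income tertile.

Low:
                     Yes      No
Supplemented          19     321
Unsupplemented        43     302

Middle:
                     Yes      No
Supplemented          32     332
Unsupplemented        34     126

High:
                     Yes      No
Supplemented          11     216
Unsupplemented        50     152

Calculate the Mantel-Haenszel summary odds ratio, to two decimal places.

0.30

OR_MH = Σ(aᵢdᵢ/nᵢ) / Σ(bᵢcᵢ/nᵢ), where nᵢ is the stratum total.
Stratum 1 (Low): n = 685; a·d/n = 19·302/685 = 8.3766; b·c/n = 321·43/685 = 20.1504
Stratum 2 (Middle): n = 524; a·d/n = 32·126/524 = 7.6947; b·c/n = 332·34/524 = 21.5420
Stratum 3 (High): n = 429; a·d/n = 11·152/429 = 3.8974; b·c/n = 216·50/429 = 25.1748
OR_MH = (8.3766 + 7.6947 + 3.8974) / (20.1504 + 21.5420 + 25.1748) = 19.9687 / 66.8672 = 0.29863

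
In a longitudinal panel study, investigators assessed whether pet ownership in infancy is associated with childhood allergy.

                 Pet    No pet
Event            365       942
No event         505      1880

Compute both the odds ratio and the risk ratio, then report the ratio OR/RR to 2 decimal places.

1.15

Reading the table with exposure as columns: a = 365 (Pet, case), b = 505 (Pet, non-case), c = 942 (No pet, case), d = 1880.
OR = (365·1880)/(505·942) = 686200/475710 = 1.44248
Risk in exposed = 365/870 = 0.41954; risk in unexposed = 942/2822 = 0.33381; RR = 1.25684
OR/RR = 1.44248 / 1.25684 = 1.14770
The outcome is not rare, so the OR lies further from 1 than the RR.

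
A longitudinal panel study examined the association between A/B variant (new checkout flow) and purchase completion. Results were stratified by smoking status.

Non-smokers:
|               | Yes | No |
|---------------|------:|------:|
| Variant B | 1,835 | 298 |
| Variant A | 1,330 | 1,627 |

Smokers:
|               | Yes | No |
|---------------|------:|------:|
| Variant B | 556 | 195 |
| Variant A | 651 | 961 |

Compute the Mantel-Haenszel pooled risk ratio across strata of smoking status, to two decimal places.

RR_MH = Σ(aᵢ·n₀ᵢ/nᵢ) / Σ(cᵢ·n₁ᵢ/nᵢ), with n₁ᵢ = aᵢ+bᵢ (exposed), n₀ᵢ = cᵢ+dᵢ (unexposed), nᵢ = n₁ᵢ+n₀ᵢ.
Stratum 1 (Non-smokers): n₁ = 2133, n₀ = 2957, n = 5090; a·n₀/n = 1835·2957/5090 = 1066.0305; c·n₁/n = 1330·2133/5090 = 557.3458
Stratum 2 (Smokers): n₁ = 751, n₀ = 1612, n = 2363; a·n₀/n = 556·1612/2363 = 379.2941; c·n₁/n = 651·751/2363 = 206.8984
RR_MH = (1066.0305 + 379.2941) / (557.3458 + 206.8984) = 1445.3246 / 764.2442 = 1.89118

1.89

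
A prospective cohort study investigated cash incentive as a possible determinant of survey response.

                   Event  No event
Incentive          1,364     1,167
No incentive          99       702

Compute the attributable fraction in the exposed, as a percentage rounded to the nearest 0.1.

77.1

Cells: a = 1364, b = 1167, c = 99, d = 702.
Risk in exposed = 1364/2531 = 0.53892; risk in unexposed = 99/801 = 0.12360.
RR = 0.53892/0.12360 = 4.36033
AR% = (RR − 1)/RR × 100 = (4.36033 − 1)/4.36033 × 100 = 77.0660%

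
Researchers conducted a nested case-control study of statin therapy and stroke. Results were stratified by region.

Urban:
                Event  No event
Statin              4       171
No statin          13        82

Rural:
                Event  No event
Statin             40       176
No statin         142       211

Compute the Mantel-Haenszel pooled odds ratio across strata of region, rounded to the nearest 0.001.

0.308

OR_MH = Σ(aᵢdᵢ/nᵢ) / Σ(bᵢcᵢ/nᵢ), where nᵢ is the stratum total.
Stratum 1 (Urban): n = 270; a·d/n = 4·82/270 = 1.2148; b·c/n = 171·13/270 = 8.2333
Stratum 2 (Rural): n = 569; a·d/n = 40·211/569 = 14.8330; b·c/n = 176·142/569 = 43.9227
OR_MH = (1.2148 + 14.8330) / (8.2333 + 43.9227) = 16.0479 / 52.1560 = 0.30769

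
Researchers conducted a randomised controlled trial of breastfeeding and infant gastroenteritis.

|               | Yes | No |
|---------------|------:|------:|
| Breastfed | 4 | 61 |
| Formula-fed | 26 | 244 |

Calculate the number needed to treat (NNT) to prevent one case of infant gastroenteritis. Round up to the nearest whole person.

Risk in treated group = 4/65 = 0.06154; risk in control = 26/270 = 0.09630.
Absolute risk reduction = 0.09630 − 0.06154 = 0.03476
NNT = 1 / ARR = 1 / 0.03476 = 28.770 → round up → 29

29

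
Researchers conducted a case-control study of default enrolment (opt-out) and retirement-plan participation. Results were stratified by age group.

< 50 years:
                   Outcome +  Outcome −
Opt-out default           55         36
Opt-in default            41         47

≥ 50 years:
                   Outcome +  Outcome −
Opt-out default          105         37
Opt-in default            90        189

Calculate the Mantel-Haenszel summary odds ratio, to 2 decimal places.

OR_MH = Σ(aᵢdᵢ/nᵢ) / Σ(bᵢcᵢ/nᵢ), where nᵢ is the stratum total.
Stratum 1 (< 50 years): n = 179; a·d/n = 55·47/179 = 14.4413; b·c/n = 36·41/179 = 8.2458
Stratum 2 (≥ 50 years): n = 421; a·d/n = 105·189/421 = 47.1378; b·c/n = 37·90/421 = 7.9097
OR_MH = (14.4413 + 47.1378) / (8.2458 + 7.9097) = 61.5791 / 16.1555 = 3.81164

3.81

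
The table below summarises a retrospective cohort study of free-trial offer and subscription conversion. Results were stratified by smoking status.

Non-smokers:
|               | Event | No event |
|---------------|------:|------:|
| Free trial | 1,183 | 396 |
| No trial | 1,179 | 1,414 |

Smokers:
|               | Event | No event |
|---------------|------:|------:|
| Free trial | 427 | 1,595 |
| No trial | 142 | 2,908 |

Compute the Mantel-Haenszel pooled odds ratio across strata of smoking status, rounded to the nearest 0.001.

OR_MH = Σ(aᵢdᵢ/nᵢ) / Σ(bᵢcᵢ/nᵢ), where nᵢ is the stratum total.
Stratum 1 (Non-smokers): n = 4172; a·d/n = 1183·1414/4172 = 400.9497; b·c/n = 396·1179/4172 = 111.9089
Stratum 2 (Smokers): n = 5072; a·d/n = 427·2908/5072 = 244.8178; b·c/n = 1595·142/5072 = 44.6550
OR_MH = (400.9497 + 244.8178) / (111.9089 + 44.6550) = 645.7675 / 156.5639 = 4.12463

4.125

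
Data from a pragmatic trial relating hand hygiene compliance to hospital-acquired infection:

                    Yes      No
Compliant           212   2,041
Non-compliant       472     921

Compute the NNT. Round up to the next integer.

5

Risk in treated group = 212/2253 = 0.09410; risk in control = 472/1393 = 0.33884.
Absolute risk reduction = 0.33884 − 0.09410 = 0.24474
NNT = 1 / ARR = 1 / 0.24474 = 4.086 → round up → 5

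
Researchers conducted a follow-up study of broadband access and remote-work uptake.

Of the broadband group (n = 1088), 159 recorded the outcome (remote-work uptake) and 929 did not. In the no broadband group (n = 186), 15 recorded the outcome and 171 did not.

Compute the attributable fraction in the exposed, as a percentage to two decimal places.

From the description: a = 159, b = 929, c = 15, d = 171.
Risk in exposed = 159/1088 = 0.14614; risk in unexposed = 15/186 = 0.08065.
RR = 0.14614/0.08065 = 1.81213
AR% = (RR − 1)/RR × 100 = (1.81213 − 1)/1.81213 × 100 = 44.8164%

44.82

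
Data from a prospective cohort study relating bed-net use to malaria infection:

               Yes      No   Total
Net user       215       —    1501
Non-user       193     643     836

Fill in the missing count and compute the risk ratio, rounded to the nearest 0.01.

The missing cell is in the exposed row: 1501 − 215 = 1286.
So a = 215, b = 1286, c = 193, d = 643.
RR = [a/(a+b)] / [c/(c+d)] = (215/1501) / (193/836) = 0.14324/0.23086 = 0.62045

0.62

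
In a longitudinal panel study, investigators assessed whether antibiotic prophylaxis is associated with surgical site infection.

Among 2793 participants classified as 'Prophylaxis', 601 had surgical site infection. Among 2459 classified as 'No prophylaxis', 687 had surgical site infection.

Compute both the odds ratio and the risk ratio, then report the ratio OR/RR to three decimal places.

From the description: a = 601, b = 2192, c = 687, d = 1772.
OR = (601·1772)/(2192·687) = 1064972/1505904 = 0.70720
Risk in exposed = 601/2793 = 0.21518; risk in unexposed = 687/2459 = 0.27938; RR = 0.77020
OR/RR = 0.70720 / 0.77020 = 0.91820
The outcome is not rare, so the OR lies further from 1 than the RR.

0.918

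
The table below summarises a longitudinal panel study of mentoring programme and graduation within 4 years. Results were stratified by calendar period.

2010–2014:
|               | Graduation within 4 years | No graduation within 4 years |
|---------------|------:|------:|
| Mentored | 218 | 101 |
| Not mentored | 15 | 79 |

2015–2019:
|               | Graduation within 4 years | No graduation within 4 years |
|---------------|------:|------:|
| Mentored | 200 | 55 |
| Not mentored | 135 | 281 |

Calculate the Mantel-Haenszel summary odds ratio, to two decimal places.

8.51

OR_MH = Σ(aᵢdᵢ/nᵢ) / Σ(bᵢcᵢ/nᵢ), where nᵢ is the stratum total.
Stratum 1 (2010–2014): n = 413; a·d/n = 218·79/413 = 41.6998; b·c/n = 101·15/413 = 3.6683
Stratum 2 (2015–2019): n = 671; a·d/n = 200·281/671 = 83.7556; b·c/n = 55·135/671 = 11.0656
OR_MH = (41.6998 + 83.7556) / (3.6683 + 11.0656) = 125.4553 / 14.7339 = 8.51477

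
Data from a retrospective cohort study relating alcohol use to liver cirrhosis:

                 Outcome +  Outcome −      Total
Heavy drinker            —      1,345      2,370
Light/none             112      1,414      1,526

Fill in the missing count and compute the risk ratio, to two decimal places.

The missing cell is in the exposed row: 2370 − 1345 = 1025.
So a = 1025, b = 1345, c = 112, d = 1414.
RR = [a/(a+b)] / [c/(c+d)] = (1025/2370) / (112/1526) = 0.43249/0.07339 = 5.89267

5.89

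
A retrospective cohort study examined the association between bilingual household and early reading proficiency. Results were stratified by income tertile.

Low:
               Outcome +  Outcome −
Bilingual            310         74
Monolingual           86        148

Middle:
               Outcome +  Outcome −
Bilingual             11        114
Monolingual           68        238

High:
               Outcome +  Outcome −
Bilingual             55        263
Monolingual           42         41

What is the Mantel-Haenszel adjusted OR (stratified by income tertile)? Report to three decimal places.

1.539

OR_MH = Σ(aᵢdᵢ/nᵢ) / Σ(bᵢcᵢ/nᵢ), where nᵢ is the stratum total.
Stratum 1 (Low): n = 618; a·d/n = 310·148/618 = 74.2395; b·c/n = 74·86/618 = 10.2977
Stratum 2 (Middle): n = 431; a·d/n = 11·238/431 = 6.0742; b·c/n = 114·68/431 = 17.9861
Stratum 3 (High): n = 401; a·d/n = 55·41/401 = 5.6234; b·c/n = 263·42/401 = 27.5461
OR_MH = (74.2395 + 6.0742 + 5.6234) / (10.2977 + 17.9861 + 27.5461) = 85.9372 / 55.8299 = 1.53927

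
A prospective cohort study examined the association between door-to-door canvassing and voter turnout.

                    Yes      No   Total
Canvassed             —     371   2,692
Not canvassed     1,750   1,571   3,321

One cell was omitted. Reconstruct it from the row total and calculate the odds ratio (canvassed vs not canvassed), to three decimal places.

5.616

The missing cell is in the exposed row: 2692 − 371 = 2321.
So a = 2321, b = 371, c = 1750, d = 1571.
OR = (a·d)/(b·c) = (2321 × 1571) / (371 × 1750) = 3646291 / 649250 = 5.61616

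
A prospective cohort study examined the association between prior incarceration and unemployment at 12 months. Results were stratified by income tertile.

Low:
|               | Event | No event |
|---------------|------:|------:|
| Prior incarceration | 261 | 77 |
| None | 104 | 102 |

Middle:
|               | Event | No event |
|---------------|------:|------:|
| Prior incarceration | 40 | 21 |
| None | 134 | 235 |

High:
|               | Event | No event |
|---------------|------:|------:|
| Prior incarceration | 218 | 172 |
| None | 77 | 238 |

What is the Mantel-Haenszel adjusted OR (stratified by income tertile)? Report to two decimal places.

3.61

OR_MH = Σ(aᵢdᵢ/nᵢ) / Σ(bᵢcᵢ/nᵢ), where nᵢ is the stratum total.
Stratum 1 (Low): n = 544; a·d/n = 261·102/544 = 48.9375; b·c/n = 77·104/544 = 14.7206
Stratum 2 (Middle): n = 430; a·d/n = 40·235/430 = 21.8605; b·c/n = 21·134/430 = 6.5442
Stratum 3 (High): n = 705; a·d/n = 218·238/705 = 73.5943; b·c/n = 172·77/705 = 18.7858
OR_MH = (48.9375 + 21.8605 + 73.5943) / (14.7206 + 6.5442 + 18.7858) = 144.3923 / 40.0506 = 3.60525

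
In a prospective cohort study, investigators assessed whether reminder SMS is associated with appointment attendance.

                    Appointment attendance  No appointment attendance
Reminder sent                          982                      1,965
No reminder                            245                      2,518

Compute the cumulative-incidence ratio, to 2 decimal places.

3.76

Cells: a = 982, b = 1965, c = 245, d = 2518.
Risk in exposed = 982/2947 = 0.33322; risk in unexposed = 245/2763 = 0.08867.
RR = 0.33322 / 0.08867 = 3.75791
The risk among the exposed is 3.76 times that among the unexposed.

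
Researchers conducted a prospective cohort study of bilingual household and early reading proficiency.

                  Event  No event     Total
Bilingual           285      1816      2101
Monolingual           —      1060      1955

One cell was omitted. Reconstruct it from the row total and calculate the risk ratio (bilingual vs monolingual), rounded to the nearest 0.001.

The missing cell is in the unexposed row: 1955 − 1060 = 895.
So a = 285, b = 1816, c = 895, d = 1060.
RR = [a/(a+b)] / [c/(c+d)] = (285/2101) / (895/1955) = 0.13565/0.45780 = 0.29631

0.296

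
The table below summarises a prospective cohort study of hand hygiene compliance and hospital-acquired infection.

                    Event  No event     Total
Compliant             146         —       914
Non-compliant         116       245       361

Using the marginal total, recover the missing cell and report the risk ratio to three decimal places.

The missing cell is in the exposed row: 914 − 146 = 768.
So a = 146, b = 768, c = 116, d = 245.
RR = [a/(a+b)] / [c/(c+d)] = (146/914) / (116/361) = 0.15974/0.32133 = 0.49711

0.497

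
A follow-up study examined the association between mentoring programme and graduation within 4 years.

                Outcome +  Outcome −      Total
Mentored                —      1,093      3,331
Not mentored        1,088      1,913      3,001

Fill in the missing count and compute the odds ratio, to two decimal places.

3.60

The missing cell is in the exposed row: 3331 − 1093 = 2238.
So a = 2238, b = 1093, c = 1088, d = 1913.
OR = (a·d)/(b·c) = (2238 × 1913) / (1093 × 1088) = 4281294 / 1189184 = 3.60019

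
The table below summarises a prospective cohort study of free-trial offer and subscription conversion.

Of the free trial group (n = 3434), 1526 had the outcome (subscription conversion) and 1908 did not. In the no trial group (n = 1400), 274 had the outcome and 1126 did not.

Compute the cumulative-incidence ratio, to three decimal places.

From the description: a = 1526, b = 1908, c = 274, d = 1126.
Risk in exposed = 1526/3434 = 0.44438; risk in unexposed = 274/1400 = 0.19571.
RR = 0.44438 / 0.19571 = 2.27055
The risk among the exposed is 2.27 times that among the unexposed.

2.271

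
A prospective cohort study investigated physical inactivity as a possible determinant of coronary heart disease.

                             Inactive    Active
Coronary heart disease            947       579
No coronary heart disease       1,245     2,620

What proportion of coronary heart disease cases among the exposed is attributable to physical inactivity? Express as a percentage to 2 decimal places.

58.11

Reading the table with exposure as columns: a = 947 (Inactive, case), b = 1245 (Inactive, non-case), c = 579 (Active, case), d = 2620.
Risk in exposed = 947/2192 = 0.43203; risk in unexposed = 579/3199 = 0.18099.
RR = 0.43203/0.18099 = 2.38696
AR% = (RR − 1)/RR × 100 = (2.38696 − 1)/2.38696 × 100 = 58.1057%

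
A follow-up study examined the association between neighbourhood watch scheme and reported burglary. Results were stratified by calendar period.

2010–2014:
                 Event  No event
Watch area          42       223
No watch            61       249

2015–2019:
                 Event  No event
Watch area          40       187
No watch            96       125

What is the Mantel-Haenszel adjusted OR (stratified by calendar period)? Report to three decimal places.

OR_MH = Σ(aᵢdᵢ/nᵢ) / Σ(bᵢcᵢ/nᵢ), where nᵢ is the stratum total.
Stratum 1 (2010–2014): n = 575; a·d/n = 42·249/575 = 18.1878; b·c/n = 223·61/575 = 23.6574
Stratum 2 (2015–2019): n = 448; a·d/n = 40·125/448 = 11.1607; b·c/n = 187·96/448 = 40.0714
OR_MH = (18.1878 + 11.1607) / (23.6574 + 40.0714) = 29.3485 / 63.7288 = 0.46052

0.461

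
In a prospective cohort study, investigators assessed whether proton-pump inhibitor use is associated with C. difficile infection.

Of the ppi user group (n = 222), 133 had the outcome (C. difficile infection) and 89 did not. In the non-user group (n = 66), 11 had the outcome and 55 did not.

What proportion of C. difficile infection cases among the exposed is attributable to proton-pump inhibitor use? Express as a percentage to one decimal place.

72.2

From the description: a = 133, b = 89, c = 11, d = 55.
Risk in exposed = 133/222 = 0.59910; risk in unexposed = 11/66 = 0.16667.
RR = 0.59910/0.16667 = 3.59459
AR% = (RR − 1)/RR × 100 = (3.59459 − 1)/3.59459 × 100 = 72.1805%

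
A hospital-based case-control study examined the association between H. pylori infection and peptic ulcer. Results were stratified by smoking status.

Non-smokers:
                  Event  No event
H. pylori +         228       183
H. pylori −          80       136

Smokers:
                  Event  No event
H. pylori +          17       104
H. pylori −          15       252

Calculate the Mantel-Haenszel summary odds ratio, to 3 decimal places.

OR_MH = Σ(aᵢdᵢ/nᵢ) / Σ(bᵢcᵢ/nᵢ), where nᵢ is the stratum total.
Stratum 1 (Non-smokers): n = 627; a·d/n = 228·136/627 = 49.4545; b·c/n = 183·80/627 = 23.3493
Stratum 2 (Smokers): n = 388; a·d/n = 17·252/388 = 11.0412; b·c/n = 104·15/388 = 4.0206
OR_MH = (49.4545 + 11.0412) / (23.3493 + 4.0206) = 60.4958 / 27.3699 = 2.21030

2.210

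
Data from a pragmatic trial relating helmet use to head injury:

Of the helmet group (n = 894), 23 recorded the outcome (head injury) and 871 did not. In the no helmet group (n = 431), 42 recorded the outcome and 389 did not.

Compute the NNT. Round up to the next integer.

Risk in treated group = 23/894 = 0.02573; risk in control = 42/431 = 0.09745.
Absolute risk reduction = 0.09745 − 0.02573 = 0.07172
NNT = 1 / ARR = 1 / 0.07172 = 13.943 → round up → 14

14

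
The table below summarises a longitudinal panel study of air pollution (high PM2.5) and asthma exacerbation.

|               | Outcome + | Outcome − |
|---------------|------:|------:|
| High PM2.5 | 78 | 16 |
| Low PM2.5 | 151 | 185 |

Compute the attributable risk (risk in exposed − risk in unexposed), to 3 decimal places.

Cells: a = 78, b = 16, c = 151, d = 185.
Risk in exposed = 78/94 = 0.829787; risk in unexposed = 151/336 = 0.449405.
Risk difference = 0.829787 − 0.449405 = 0.380382

0.380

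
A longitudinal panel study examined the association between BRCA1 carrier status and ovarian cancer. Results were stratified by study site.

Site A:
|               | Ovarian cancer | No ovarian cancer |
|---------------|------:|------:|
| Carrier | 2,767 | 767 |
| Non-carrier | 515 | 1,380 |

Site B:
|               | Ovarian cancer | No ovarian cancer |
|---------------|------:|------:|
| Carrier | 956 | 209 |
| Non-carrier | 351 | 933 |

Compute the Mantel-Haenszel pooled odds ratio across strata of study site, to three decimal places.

10.394

OR_MH = Σ(aᵢdᵢ/nᵢ) / Σ(bᵢcᵢ/nᵢ), where nᵢ is the stratum total.
Stratum 1 (Site A): n = 5429; a·d/n = 2767·1380/5429 = 703.3450; b·c/n = 767·515/5429 = 72.7583
Stratum 2 (Site B): n = 2449; a·d/n = 956·933/2449 = 364.2091; b·c/n = 209·351/2449 = 29.9547
OR_MH = (703.3450 + 364.2091) / (72.7583 + 29.9547) = 1067.5541 / 102.7130 = 10.39356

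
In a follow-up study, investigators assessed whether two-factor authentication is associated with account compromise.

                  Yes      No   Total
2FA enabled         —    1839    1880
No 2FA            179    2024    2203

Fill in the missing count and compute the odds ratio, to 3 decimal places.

0.252

The missing cell is in the exposed row: 1880 − 1839 = 41.
So a = 41, b = 1839, c = 179, d = 2024.
OR = (a·d)/(b·c) = (41 × 2024) / (1839 × 179) = 82984 / 329181 = 0.25209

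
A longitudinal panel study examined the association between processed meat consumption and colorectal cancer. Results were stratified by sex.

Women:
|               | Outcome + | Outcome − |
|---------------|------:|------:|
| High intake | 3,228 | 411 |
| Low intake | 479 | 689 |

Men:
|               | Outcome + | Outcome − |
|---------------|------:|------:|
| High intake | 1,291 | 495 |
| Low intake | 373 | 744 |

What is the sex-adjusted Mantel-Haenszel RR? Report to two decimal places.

RR_MH = Σ(aᵢ·n₀ᵢ/nᵢ) / Σ(cᵢ·n₁ᵢ/nᵢ), with n₁ᵢ = aᵢ+bᵢ (exposed), n₀ᵢ = cᵢ+dᵢ (unexposed), nᵢ = n₁ᵢ+n₀ᵢ.
Stratum 1 (Women): n₁ = 3639, n₀ = 1168, n = 4807; a·n₀/n = 3228·1168/4807 = 784.3362; c·n₁/n = 479·3639/4807 = 362.6131
Stratum 2 (Men): n₁ = 1786, n₀ = 1117, n = 2903; a·n₀/n = 1291·1117/2903 = 496.7437; c·n₁/n = 373·1786/2903 = 229.4792
RR_MH = (784.3362 + 496.7437) / (362.6131 + 229.4792) = 1281.0799 / 592.0922 = 2.16365

2.16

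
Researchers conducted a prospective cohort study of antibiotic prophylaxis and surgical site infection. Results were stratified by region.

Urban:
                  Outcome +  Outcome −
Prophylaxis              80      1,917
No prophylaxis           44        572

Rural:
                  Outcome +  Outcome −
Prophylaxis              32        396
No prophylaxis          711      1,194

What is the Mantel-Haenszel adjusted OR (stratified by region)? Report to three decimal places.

OR_MH = Σ(aᵢdᵢ/nᵢ) / Σ(bᵢcᵢ/nᵢ), where nᵢ is the stratum total.
Stratum 1 (Urban): n = 2613; a·d/n = 80·572/2613 = 17.5124; b·c/n = 1917·44/2613 = 32.2801
Stratum 2 (Rural): n = 2333; a·d/n = 32·1194/2333 = 16.3772; b·c/n = 396·711/2333 = 120.6841
OR_MH = (17.5124 + 16.3772) / (32.2801 + 120.6841) = 33.8896 / 152.9642 = 0.22155

0.222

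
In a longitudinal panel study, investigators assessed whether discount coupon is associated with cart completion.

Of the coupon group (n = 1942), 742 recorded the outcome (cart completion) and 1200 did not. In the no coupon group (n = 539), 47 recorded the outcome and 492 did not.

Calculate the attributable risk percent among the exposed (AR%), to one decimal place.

77.2

From the description: a = 742, b = 1200, c = 47, d = 492.
Risk in exposed = 742/1942 = 0.38208; risk in unexposed = 47/539 = 0.08720.
RR = 0.38208/0.08720 = 4.38173
AR% = (RR − 1)/RR × 100 = (4.38173 − 1)/4.38173 × 100 = 77.1780%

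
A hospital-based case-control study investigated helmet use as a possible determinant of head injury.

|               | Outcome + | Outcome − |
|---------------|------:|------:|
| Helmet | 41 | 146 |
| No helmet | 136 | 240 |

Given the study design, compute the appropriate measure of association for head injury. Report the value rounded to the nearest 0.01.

0.50

Cells: a = 41, b = 146, c = 136, d = 240.
This is a hospital-based case-control study: participants were sampled on outcome status, so risks in the source population cannot be estimated directly — relative risk is not valid here. The odds ratio is the appropriate measure.
OR = (a·d)/(b·c) = (41 × 240) / (146 × 136) = 9840 / 19856 = 0.49557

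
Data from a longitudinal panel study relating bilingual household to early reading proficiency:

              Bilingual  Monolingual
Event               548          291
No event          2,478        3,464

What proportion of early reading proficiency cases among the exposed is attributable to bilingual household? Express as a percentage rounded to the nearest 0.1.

Reading the table with exposure as columns: a = 548 (Bilingual, case), b = 2478 (Bilingual, non-case), c = 291 (Monolingual, case), d = 3464.
Risk in exposed = 548/3026 = 0.18110; risk in unexposed = 291/3755 = 0.07750.
RR = 0.18110/0.07750 = 2.33684
AR% = (RR − 1)/RR × 100 = (2.33684 − 1)/2.33684 × 100 = 57.2071%

57.2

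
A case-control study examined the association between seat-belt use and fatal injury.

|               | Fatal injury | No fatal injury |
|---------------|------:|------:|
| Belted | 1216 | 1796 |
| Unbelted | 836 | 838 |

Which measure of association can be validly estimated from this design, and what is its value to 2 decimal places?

Cells: a = 1216, b = 1796, c = 836, d = 838.
This is a case-control study: participants were sampled on outcome status, so risks in the source population cannot be estimated directly — relative risk is not valid here. The odds ratio is the appropriate measure.
OR = (a·d)/(b·c) = (1216 × 838) / (1796 × 836) = 1019008 / 1501456 = 0.67868

0.68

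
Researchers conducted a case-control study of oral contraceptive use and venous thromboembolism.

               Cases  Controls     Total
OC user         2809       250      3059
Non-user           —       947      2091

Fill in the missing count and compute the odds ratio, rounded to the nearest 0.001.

9.301

The missing cell is in the unexposed row: 2091 − 947 = 1144.
So a = 2809, b = 250, c = 1144, d = 947.
OR = (a·d)/(b·c) = (2809 × 947) / (250 × 1144) = 2660123 / 286000 = 9.30113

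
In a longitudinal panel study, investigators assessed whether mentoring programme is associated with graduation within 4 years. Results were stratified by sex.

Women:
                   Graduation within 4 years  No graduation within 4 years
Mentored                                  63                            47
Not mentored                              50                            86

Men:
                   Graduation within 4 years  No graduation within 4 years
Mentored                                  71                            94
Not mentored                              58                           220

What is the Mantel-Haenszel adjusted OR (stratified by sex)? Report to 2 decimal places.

OR_MH = Σ(aᵢdᵢ/nᵢ) / Σ(bᵢcᵢ/nᵢ), where nᵢ is the stratum total.
Stratum 1 (Women): n = 246; a·d/n = 63·86/246 = 22.0244; b·c/n = 47·50/246 = 9.5528
Stratum 2 (Men): n = 443; a·d/n = 71·220/443 = 35.2596; b·c/n = 94·58/443 = 12.3070
OR_MH = (22.0244 + 35.2596) / (9.5528 + 12.3070) = 57.2840 / 21.8598 = 2.62051

2.62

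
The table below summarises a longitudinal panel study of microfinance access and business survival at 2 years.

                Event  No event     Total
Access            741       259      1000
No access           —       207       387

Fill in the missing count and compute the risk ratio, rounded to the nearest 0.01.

1.59

The missing cell is in the unexposed row: 387 − 207 = 180.
So a = 741, b = 259, c = 180, d = 207.
RR = [a/(a+b)] / [c/(c+d)] = (741/1000) / (180/387) = 0.74100/0.46512 = 1.59315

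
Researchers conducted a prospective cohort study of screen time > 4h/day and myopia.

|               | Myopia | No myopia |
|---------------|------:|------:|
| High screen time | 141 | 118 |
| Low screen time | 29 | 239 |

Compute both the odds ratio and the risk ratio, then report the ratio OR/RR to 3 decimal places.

Cells: a = 141, b = 118, c = 29, d = 239.
OR = (141·239)/(118·29) = 33699/3422 = 9.84775
Risk in exposed = 141/259 = 0.54440; risk in unexposed = 29/268 = 0.10821; RR = 5.03102
OR/RR = 9.84775 / 5.03102 = 1.95741
The outcome is not rare, so the OR lies further from 1 than the RR.

1.957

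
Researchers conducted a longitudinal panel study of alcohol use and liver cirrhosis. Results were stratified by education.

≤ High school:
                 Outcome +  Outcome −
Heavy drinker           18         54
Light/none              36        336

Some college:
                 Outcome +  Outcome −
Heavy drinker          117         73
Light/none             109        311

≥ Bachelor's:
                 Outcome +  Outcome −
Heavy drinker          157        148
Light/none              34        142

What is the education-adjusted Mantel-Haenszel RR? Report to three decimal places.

RR_MH = Σ(aᵢ·n₀ᵢ/nᵢ) / Σ(cᵢ·n₁ᵢ/nᵢ), with n₁ᵢ = aᵢ+bᵢ (exposed), n₀ᵢ = cᵢ+dᵢ (unexposed), nᵢ = n₁ᵢ+n₀ᵢ.
Stratum 1 (≤ High school): n₁ = 72, n₀ = 372, n = 444; a·n₀/n = 18·372/444 = 15.0811; c·n₁/n = 36·72/444 = 5.8378
Stratum 2 (Some college): n₁ = 190, n₀ = 420, n = 610; a·n₀/n = 117·420/610 = 80.5574; c·n₁/n = 109·190/610 = 33.9508
Stratum 3 (≥ Bachelor's): n₁ = 305, n₀ = 176, n = 481; a·n₀/n = 157·176/481 = 57.4470; c·n₁/n = 34·305/481 = 21.5593
RR_MH = (15.0811 + 80.5574 + 57.4470) / (5.8378 + 33.9508 + 21.5593) = 153.0854 / 61.3479 = 2.49537

2.495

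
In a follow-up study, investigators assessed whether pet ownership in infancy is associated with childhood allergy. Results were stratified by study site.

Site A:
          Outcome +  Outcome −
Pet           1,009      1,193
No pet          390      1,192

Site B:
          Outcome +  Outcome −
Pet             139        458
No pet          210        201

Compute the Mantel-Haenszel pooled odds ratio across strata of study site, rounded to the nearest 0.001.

OR_MH = Σ(aᵢdᵢ/nᵢ) / Σ(bᵢcᵢ/nᵢ), where nᵢ is the stratum total.
Stratum 1 (Site A): n = 3784; a·d/n = 1009·1192/3784 = 317.8457; b·c/n = 1193·390/3784 = 122.9572
Stratum 2 (Site B): n = 1008; a·d/n = 139·201/1008 = 27.7173; b·c/n = 458·210/1008 = 95.4167
OR_MH = (317.8457 + 27.7173) / (122.9572 + 95.4167) = 345.5629 / 218.3739 = 1.58244

1.582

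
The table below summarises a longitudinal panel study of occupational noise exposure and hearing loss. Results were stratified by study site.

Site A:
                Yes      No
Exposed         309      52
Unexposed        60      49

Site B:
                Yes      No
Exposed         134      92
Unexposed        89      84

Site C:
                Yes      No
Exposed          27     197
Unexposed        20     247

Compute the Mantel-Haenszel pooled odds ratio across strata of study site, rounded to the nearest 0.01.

2.10

OR_MH = Σ(aᵢdᵢ/nᵢ) / Σ(bᵢcᵢ/nᵢ), where nᵢ is the stratum total.
Stratum 1 (Site A): n = 470; a·d/n = 309·49/470 = 32.2149; b·c/n = 52·60/470 = 6.6383
Stratum 2 (Site B): n = 399; a·d/n = 134·84/399 = 28.2105; b·c/n = 92·89/399 = 20.5213
Stratum 3 (Site C): n = 491; a·d/n = 27·247/491 = 13.5825; b·c/n = 197·20/491 = 8.0244
OR_MH = (32.2149 + 28.2105 + 13.5825) / (6.6383 + 20.5213 + 8.0244) = 74.0079 / 35.1840 = 2.10345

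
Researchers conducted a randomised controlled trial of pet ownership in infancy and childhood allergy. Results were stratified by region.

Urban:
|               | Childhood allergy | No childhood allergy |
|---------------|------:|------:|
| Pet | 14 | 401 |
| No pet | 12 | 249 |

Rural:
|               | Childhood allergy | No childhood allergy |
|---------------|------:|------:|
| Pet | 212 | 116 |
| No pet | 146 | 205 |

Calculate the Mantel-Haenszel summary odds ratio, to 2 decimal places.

OR_MH = Σ(aᵢdᵢ/nᵢ) / Σ(bᵢcᵢ/nᵢ), where nᵢ is the stratum total.
Stratum 1 (Urban): n = 676; a·d/n = 14·249/676 = 5.1568; b·c/n = 401·12/676 = 7.1183
Stratum 2 (Rural): n = 679; a·d/n = 212·205/679 = 64.0059; b·c/n = 116·146/679 = 24.9426
OR_MH = (5.1568 + 64.0059) / (7.1183 + 24.9426) = 69.1627 / 32.0609 = 2.15723

2.16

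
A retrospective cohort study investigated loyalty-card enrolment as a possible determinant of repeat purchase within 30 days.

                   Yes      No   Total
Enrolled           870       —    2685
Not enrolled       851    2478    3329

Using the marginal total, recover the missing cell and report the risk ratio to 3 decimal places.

1.268

The missing cell is in the exposed row: 2685 − 870 = 1815.
So a = 870, b = 1815, c = 851, d = 2478.
RR = [a/(a+b)] / [c/(c+d)] = (870/2685) / (851/3329) = 0.32402/0.25563 = 1.26753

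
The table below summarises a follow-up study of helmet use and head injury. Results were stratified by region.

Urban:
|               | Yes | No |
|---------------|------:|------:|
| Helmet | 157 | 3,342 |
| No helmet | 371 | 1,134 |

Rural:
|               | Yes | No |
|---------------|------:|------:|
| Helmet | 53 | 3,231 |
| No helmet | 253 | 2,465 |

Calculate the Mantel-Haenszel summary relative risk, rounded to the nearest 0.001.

RR_MH = Σ(aᵢ·n₀ᵢ/nᵢ) / Σ(cᵢ·n₁ᵢ/nᵢ), with n₁ᵢ = aᵢ+bᵢ (exposed), n₀ᵢ = cᵢ+dᵢ (unexposed), nᵢ = n₁ᵢ+n₀ᵢ.
Stratum 1 (Urban): n₁ = 3499, n₀ = 1505, n = 5004; a·n₀/n = 157·1505/5004 = 47.2192; c·n₁/n = 371·3499/5004 = 259.4183
Stratum 2 (Rural): n₁ = 3284, n₀ = 2718, n = 6002; a·n₀/n = 53·2718/6002 = 24.0010; c·n₁/n = 253·3284/6002 = 138.4292
RR_MH = (47.2192 + 24.0010) / (259.4183 + 138.4292) = 71.2202 / 397.8475 = 0.17901

0.179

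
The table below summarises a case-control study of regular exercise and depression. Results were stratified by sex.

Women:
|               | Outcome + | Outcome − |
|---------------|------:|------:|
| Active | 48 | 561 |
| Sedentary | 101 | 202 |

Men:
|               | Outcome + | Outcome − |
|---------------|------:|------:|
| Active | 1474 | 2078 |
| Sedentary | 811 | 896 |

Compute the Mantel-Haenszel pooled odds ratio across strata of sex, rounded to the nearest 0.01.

0.68

OR_MH = Σ(aᵢdᵢ/nᵢ) / Σ(bᵢcᵢ/nᵢ), where nᵢ is the stratum total.
Stratum 1 (Women): n = 912; a·d/n = 48·202/912 = 10.6316; b·c/n = 561·101/912 = 62.1283
Stratum 2 (Men): n = 5259; a·d/n = 1474·896/5259 = 251.1322; b·c/n = 2078·811/5259 = 320.4522
OR_MH = (10.6316 + 251.1322) / (62.1283 + 320.4522) = 261.7637 / 382.5805 = 0.68421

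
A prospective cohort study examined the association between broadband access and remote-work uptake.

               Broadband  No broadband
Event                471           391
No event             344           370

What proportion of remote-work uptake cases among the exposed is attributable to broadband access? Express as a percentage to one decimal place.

11.1

Reading the table with exposure as columns: a = 471 (Broadband, case), b = 344 (Broadband, non-case), c = 391 (No broadband, case), d = 370.
Risk in exposed = 471/815 = 0.57791; risk in unexposed = 391/761 = 0.51380.
RR = 0.57791/0.51380 = 1.12479
AR% = (RR − 1)/RR × 100 = (1.12479 − 1)/1.12479 × 100 = 11.0945%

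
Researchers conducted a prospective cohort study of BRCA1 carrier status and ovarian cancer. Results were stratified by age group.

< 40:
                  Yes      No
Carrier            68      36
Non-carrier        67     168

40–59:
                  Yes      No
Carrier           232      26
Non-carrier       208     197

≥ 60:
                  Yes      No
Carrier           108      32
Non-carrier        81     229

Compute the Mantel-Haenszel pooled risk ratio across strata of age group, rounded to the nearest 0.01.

RR_MH = Σ(aᵢ·n₀ᵢ/nᵢ) / Σ(cᵢ·n₁ᵢ/nᵢ), with n₁ᵢ = aᵢ+bᵢ (exposed), n₀ᵢ = cᵢ+dᵢ (unexposed), nᵢ = n₁ᵢ+n₀ᵢ.
Stratum 1 (< 40): n₁ = 104, n₀ = 235, n = 339; a·n₀/n = 68·235/339 = 47.1386; c·n₁/n = 67·104/339 = 20.5546
Stratum 2 (40–59): n₁ = 258, n₀ = 405, n = 663; a·n₀/n = 232·405/663 = 141.7195; c·n₁/n = 208·258/663 = 80.9412
Stratum 3 (≥ 60): n₁ = 140, n₀ = 310, n = 450; a·n₀/n = 108·310/450 = 74.4000; c·n₁/n = 81·140/450 = 25.2000
RR_MH = (47.1386 + 141.7195 + 74.4000) / (20.5546 + 80.9412 + 25.2000) = 263.2581 / 126.6957 = 2.07788

2.08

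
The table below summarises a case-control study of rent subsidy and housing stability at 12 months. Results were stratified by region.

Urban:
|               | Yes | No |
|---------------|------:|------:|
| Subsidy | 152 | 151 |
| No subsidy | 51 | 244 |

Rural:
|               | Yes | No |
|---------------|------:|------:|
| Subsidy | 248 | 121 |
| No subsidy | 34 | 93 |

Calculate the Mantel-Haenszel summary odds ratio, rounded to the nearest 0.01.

5.13

OR_MH = Σ(aᵢdᵢ/nᵢ) / Σ(bᵢcᵢ/nᵢ), where nᵢ is the stratum total.
Stratum 1 (Urban): n = 598; a·d/n = 152·244/598 = 62.0201; b·c/n = 151·51/598 = 12.8779
Stratum 2 (Rural): n = 496; a·d/n = 248·93/496 = 46.5000; b·c/n = 121·34/496 = 8.2944
OR_MH = (62.0201 + 46.5000) / (12.8779 + 8.2944) = 108.5201 / 21.1723 = 5.12557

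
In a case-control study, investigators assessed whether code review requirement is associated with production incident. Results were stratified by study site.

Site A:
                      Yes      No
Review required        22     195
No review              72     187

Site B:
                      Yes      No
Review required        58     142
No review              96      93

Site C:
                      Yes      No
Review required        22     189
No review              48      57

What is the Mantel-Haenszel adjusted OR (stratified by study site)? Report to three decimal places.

OR_MH = Σ(aᵢdᵢ/nᵢ) / Σ(bᵢcᵢ/nᵢ), where nᵢ is the stratum total.
Stratum 1 (Site A): n = 476; a·d/n = 22·187/476 = 8.6429; b·c/n = 195·72/476 = 29.4958
Stratum 2 (Site B): n = 389; a·d/n = 58·93/389 = 13.8663; b·c/n = 142·96/389 = 35.0437
Stratum 3 (Site C): n = 316; a·d/n = 22·57/316 = 3.9684; b·c/n = 189·48/316 = 28.7089
OR_MH = (8.6429 + 13.8663 + 3.9684) / (29.4958 + 35.0437 + 28.7089) = 26.4775 / 93.2484 = 0.28395

0.284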